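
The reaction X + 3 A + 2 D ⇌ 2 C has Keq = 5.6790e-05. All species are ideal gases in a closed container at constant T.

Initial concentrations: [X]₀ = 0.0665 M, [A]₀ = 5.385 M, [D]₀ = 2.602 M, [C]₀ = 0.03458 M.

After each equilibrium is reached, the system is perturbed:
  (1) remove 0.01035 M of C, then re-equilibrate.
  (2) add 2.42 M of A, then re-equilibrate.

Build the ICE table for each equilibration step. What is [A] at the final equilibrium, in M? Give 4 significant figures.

[A]_eq = 7.72 M

Q₀ = 1.7008e-05 vs Keq = 5.6790e-05 ⇒ Q<K, forward
Step 1:
                    X           A           D           C
  I            0.0665       5.385       2.602     0.03458
  C          -0.01105    -0.03315     -0.0221      0.0221
  E           0.05545       5.352        2.58     0.05668
  solve Keq expr → x = 0.01105; check Q = 5.6790e-05
Then remove 0.01035 M of C.
Step 2:
                    X           A           D           C
  I           0.05545       5.352        2.58     0.04633
  C         -0.003968     -0.0119   -0.007935    0.007935
  E           0.05148        5.34       2.572     0.05427
  solve Keq expr → x = 0.003968; check Q = 5.6790e-05
Then add 2.42 M of A.
Step 3:
                    X           A           D           C
  I           0.05148        7.76       2.572     0.05427
  C          -0.01315    -0.03946     -0.0263      0.0263
  E           0.03833        7.72       2.546     0.08057
  solve Keq expr → x = 0.01315; check Q = 5.6790e-05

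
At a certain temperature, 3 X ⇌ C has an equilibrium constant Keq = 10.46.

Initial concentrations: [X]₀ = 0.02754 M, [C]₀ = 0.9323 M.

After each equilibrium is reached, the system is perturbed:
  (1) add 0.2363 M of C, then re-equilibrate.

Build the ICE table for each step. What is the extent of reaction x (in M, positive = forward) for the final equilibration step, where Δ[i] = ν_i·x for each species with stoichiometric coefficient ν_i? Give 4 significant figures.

x = -0.01214 M

Q₀ = 4.4634e+04 vs Keq = 10.46 ⇒ Q>K, reverse
Step 1:
                    X           C
  I           0.02754      0.9323
  C            0.3969     -0.1323
  E            0.4245         0.8
  solve Keq expr → x = -0.1323; check Q = 10.46
Then add 0.2363 M of C.
Step 2:
                    X           C
  I            0.4245       1.036
  C           0.03643    -0.01214
  E            0.4609       1.024
  solve Keq expr → x = -0.01214; check Q = 10.46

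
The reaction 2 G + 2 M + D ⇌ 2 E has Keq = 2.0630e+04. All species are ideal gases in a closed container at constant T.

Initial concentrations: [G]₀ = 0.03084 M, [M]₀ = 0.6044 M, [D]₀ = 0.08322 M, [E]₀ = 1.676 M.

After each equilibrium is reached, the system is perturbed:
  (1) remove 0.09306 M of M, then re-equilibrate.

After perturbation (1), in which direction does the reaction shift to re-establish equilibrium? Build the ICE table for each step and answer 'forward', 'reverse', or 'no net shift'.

Q₀ = 9.7150e+04 vs Keq = 2.0630e+04 ⇒ Q>K, reverse
Step 1:
                    G           M           D           E
  I           0.03084      0.6044     0.08322       1.676
  C           0.02749     0.02749     0.01375    -0.02749
  E           0.05833      0.6319     0.09697       1.649
  solve Keq expr → x = -0.01375; check Q = 2.0630e+04
Then remove 0.09306 M of M.
Step 2:
                    G           M           D           E
  I           0.05833      0.5388     0.09697       1.649
  C           0.00755     0.00755    0.003775    -0.00755
  E           0.06588      0.5464      0.1007       1.641
  solve Keq expr → x = -0.003775; check Q = 2.0630e+04

Direction: reverse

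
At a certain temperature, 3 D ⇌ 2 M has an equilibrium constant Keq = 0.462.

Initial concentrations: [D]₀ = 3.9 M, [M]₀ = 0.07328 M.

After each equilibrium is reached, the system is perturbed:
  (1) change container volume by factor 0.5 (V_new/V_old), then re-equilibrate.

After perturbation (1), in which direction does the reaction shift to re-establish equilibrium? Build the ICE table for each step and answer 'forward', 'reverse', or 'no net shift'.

Q₀ = 9.0527e-05 vs Keq = 0.462 ⇒ Q<K, forward
Step 1:
                   D          M
  I              3.9    0.07328
  C           -2.183      1.456
  E            1.717      1.529
  solve Keq expr → x = 0.7278; check Q = 0.462
Then change container volume by factor 0.5 (V_new/V_old).
Step 2:
                   D          M
  I            3.433      3.058
  C          -0.5099     0.3399
  E            2.923      3.398
  solve Keq expr → x = 0.17; check Q = 0.462

Direction: forward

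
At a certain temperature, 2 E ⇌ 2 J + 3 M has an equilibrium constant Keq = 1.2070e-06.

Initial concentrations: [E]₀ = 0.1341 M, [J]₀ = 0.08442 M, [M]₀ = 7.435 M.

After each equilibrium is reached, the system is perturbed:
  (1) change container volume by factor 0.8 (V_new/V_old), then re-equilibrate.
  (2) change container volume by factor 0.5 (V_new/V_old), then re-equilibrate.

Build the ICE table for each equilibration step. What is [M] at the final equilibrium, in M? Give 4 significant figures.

[M]_eq = 18.27 M

Q₀ = 162.9 vs Keq = 1.2070e-06 ⇒ Q>K, reverse
Step 1:
                  E         J         M
  I          0.1341   0.08442     7.435
  C         0.08441  -0.08441   -0.1266
  E          0.2185 1.2150e-05     7.308
  solve Keq expr → x = -0.0422; check Q = 1.2070e-06
Then change container volume by factor 0.8 (V_new/V_old).
Step 2:
                  E         J         M
  I          0.2731 1.5188e-05     9.135
  C       4.3201e-06 -4.3201e-06 -6.4802e-06
  E          0.2731 1.0868e-05     9.135
  solve Keq expr → x = -2.1601e-06; check Q = 1.2070e-06
Then change container volume by factor 0.5 (V_new/V_old).
Step 3:
                  E         J         M
  I          0.5463 2.1736e-05     18.27
  C       1.4051e-05 -1.4051e-05 -2.1076e-05
  E          0.5463 7.6849e-06     18.27
  solve Keq expr → x = -7.0253e-06; check Q = 1.2070e-06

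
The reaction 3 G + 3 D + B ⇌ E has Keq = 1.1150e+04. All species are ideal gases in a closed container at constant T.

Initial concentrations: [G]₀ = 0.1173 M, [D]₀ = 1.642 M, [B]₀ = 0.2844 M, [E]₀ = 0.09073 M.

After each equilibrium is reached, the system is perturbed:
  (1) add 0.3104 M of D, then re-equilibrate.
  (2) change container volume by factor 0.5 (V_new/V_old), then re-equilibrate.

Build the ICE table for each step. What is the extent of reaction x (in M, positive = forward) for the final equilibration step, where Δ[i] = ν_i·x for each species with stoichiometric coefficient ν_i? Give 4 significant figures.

Q₀ = 44.65 vs Keq = 1.1150e+04 ⇒ Q<K, forward
Step 1:
                   G          D          B          E
  Initial     0.1173      1.642     0.2844    0.09073
  Change     -0.0946    -0.0946   -0.03153    0.03153
  Equil       0.0227      1.547     0.2529     0.1223
  solve Keq expr → x = 0.03153; check Q = 1.1150e+04
Then add 0.3104 M of D.
Step 2:
                   G          D          B          E
  Initial     0.0227      1.858     0.2529     0.1223
  Change   -0.003662  -0.003662  -0.001221   0.001221
  Equil      0.01904      1.854     0.2516     0.1235
  solve Keq expr → x = 0.001221; check Q = 1.1150e+04
Then change container volume by factor 0.5 (V_new/V_old).
Step 3:
                   G          D          B          E
  Initial    0.03808      3.708     0.5033      0.247
  Change    -0.02831   -0.02831  -0.009436   0.009436
  Equil     0.009776       3.68     0.4939     0.2564
  solve Keq expr → x = 0.009436; check Q = 1.1150e+04

x = 0.009436 M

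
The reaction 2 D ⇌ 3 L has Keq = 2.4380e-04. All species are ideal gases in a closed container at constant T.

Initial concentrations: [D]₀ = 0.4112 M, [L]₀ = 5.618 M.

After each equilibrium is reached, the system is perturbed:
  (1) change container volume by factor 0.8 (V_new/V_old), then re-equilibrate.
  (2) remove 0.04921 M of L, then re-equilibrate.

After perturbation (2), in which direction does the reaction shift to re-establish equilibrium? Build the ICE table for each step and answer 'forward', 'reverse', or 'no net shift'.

Direction: forward

Q₀ = 1049 vs Keq = 2.4380e-04 ⇒ Q>K, reverse
Step 1:
                   D          L
  I           0.4112      5.618
  C             3.64     -5.459
  E            4.051     0.1587
  solve Keq expr → x = -1.82; check Q = 2.4380e-04
Then change container volume by factor 0.8 (V_new/V_old).
Step 2:
                   D          L
  I            5.063     0.1984
  C         0.009332     -0.014
  E            5.073     0.1844
  solve Keq expr → x = -0.004666; check Q = 2.4380e-04
Then remove 0.04921 M of L.
Step 3:
                   D          L
  I            5.073     0.1352
  C         -0.03228    0.04843
  E             5.04     0.1836
  solve Keq expr → x = 0.01614; check Q = 2.4380e-04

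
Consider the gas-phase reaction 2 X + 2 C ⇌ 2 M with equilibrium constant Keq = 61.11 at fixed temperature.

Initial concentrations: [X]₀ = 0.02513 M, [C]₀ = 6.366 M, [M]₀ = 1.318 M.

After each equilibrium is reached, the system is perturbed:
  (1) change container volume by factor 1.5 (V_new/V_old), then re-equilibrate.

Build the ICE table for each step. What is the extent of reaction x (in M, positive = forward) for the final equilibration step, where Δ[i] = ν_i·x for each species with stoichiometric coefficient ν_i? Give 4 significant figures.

Q₀ = 67.88 vs Keq = 61.11 ⇒ Q>K, reverse
Step 1:
                  X         C         M
  I         0.02513     6.366     1.318
  C        0.001322  0.001322 -0.001322
  E         0.02645     6.367     1.317
  solve Keq expr → x = -6.6124e-04; check Q = 61.11
Then change container volume by factor 1.5 (V_new/V_old).
Step 2:
                  X         C         M
  I         0.01763     4.245    0.8778
  C        0.008509  0.008509 -0.008509
  E         0.02614     4.253    0.8693
  solve Keq expr → x = -0.004254; check Q = 61.11

x = -0.004254 M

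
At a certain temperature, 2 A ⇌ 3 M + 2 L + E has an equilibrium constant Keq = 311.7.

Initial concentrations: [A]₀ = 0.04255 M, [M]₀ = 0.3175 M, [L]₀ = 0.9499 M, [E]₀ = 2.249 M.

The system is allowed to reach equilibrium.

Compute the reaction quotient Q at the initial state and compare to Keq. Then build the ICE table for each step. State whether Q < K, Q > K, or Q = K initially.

Q₀ = 35.87; Q < K (proceeds forward)

Q₀ = 35.87 vs Keq = 311.7 ⇒ Q<K, forward
Step 1:
                   A          M          L          E
  init       0.04255     0.3175     0.9499      2.249
  Δ         -0.02499    0.03748    0.02499    0.01249
  eq         0.01756      0.355     0.9749      2.261
  solve Keq expr → x = 0.01249; check Q = 311.7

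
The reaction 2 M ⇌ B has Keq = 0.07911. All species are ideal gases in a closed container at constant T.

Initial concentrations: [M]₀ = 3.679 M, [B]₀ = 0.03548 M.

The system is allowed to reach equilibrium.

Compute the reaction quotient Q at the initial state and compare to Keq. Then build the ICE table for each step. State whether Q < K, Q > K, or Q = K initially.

Q₀ = 0.002621 vs Keq = 0.07911 ⇒ Q<K, forward
Step 1:
                  M         B
  init        3.679   0.03548
  Δ          -1.035    0.5175
  eq          2.644     0.553
  solve Keq expr → x = 0.5175; check Q = 0.07911

Q₀ = 0.002621; Q < K (proceeds forward)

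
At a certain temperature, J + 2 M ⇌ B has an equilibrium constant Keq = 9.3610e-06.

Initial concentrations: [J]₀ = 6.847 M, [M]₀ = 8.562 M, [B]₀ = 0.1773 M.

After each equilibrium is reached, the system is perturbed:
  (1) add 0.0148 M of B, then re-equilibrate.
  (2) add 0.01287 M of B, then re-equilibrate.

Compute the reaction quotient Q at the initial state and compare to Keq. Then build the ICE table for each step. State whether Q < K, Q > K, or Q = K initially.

Q₀ = 3.5323e-04 vs Keq = 9.3610e-06 ⇒ Q>K, reverse
Step 1:
                   J          M          B
  init         6.847      8.562     0.1773
  Δ           0.1721     0.3442    -0.1721
  eq           7.019      8.906   0.005212
  solve Keq expr → x = -0.1721; check Q = 9.3610e-06
Then add 0.0148 M of B.
Step 2:
                   J          M          B
  init         7.019      8.906    0.02001
  Δ          0.01475    0.02951   -0.01475
  eq           7.034      8.936   0.005257
  solve Keq expr → x = -0.01475; check Q = 9.3610e-06
Then add 0.01287 M of B.
Step 3:
                   J          M          B
  init         7.034      8.936    0.01813
  Δ          0.01283    0.02566   -0.01283
  eq           7.047      8.961   0.005297
  solve Keq expr → x = -0.01283; check Q = 9.3610e-06

Q₀ = 3.5323e-04; Q > K (proceeds reverse)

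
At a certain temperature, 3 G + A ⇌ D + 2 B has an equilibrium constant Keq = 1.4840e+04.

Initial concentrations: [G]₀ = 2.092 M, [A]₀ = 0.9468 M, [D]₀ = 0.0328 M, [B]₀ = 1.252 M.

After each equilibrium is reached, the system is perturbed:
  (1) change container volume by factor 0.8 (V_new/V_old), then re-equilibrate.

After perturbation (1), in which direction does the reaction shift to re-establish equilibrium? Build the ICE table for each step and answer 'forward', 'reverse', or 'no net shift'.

Q₀ = 0.005931 vs Keq = 1.4840e+04 ⇒ Q<K, forward
Step 1:
                   G          A          D          B
  init         2.092     0.9468     0.0328      1.252
  Δ           -1.989    -0.6629     0.6629      1.326
  eq          0.1032     0.2839     0.6957      2.578
  solve Keq expr → x = 0.6629; check Q = 1.4840e+04
Then change container volume by factor 0.8 (V_new/V_old).
Step 2:
                   G          A          D          B
  init        0.1289     0.3548     0.8697      3.222
  Δ        -0.008642  -0.002881   0.002881   0.005761
  eq          0.1203     0.3519     0.8726      3.228
  solve Keq expr → x = 0.002881; check Q = 1.4840e+04

Direction: forward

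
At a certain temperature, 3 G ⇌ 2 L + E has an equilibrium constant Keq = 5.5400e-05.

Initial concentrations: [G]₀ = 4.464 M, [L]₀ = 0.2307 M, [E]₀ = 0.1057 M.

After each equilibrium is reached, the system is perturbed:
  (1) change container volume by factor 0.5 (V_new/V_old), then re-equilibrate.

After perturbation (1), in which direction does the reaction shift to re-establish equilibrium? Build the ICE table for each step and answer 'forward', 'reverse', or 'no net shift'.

Direction: no net shift

Q₀ = 6.3241e-05 vs Keq = 5.5400e-05 ⇒ Q>K, reverse
Step 1:
                    G           L           E
  I             4.464      0.2307      0.1057
  C           0.01352   -0.009015   -0.004507
  E             4.478      0.2217      0.1012
  solve Keq expr → x = -0.004507; check Q = 5.5400e-05
Then change container volume by factor 0.5 (V_new/V_old).
Step 2:
                    G           L           E
  I             8.955      0.4434      0.2024
  C                 0           0           0
  E             8.955      0.4434      0.2024
  solve Keq expr → x = 0; check Q = 5.5400e-05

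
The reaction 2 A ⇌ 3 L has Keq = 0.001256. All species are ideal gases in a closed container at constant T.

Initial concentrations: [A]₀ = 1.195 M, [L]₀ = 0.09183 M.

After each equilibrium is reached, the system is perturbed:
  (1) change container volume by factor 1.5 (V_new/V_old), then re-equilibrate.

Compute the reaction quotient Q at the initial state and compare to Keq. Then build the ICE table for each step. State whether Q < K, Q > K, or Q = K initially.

Q₀ = 5.4227e-04; Q < K (proceeds forward)

Q₀ = 5.4227e-04 vs Keq = 0.001256 ⇒ Q<K, forward
Step 1:
                    A           L
  init          1.195     0.09183
  Δ          -0.01892     0.02838
  eq            1.176      0.1202
  solve Keq expr → x = 0.009461; check Q = 0.001256
Then change container volume by factor 1.5 (V_new/V_old).
Step 2:
                    A           L
  init         0.7841     0.08014
  Δ         -0.007349     0.01102
  eq           0.7767     0.09117
  solve Keq expr → x = 0.003675; check Q = 0.001256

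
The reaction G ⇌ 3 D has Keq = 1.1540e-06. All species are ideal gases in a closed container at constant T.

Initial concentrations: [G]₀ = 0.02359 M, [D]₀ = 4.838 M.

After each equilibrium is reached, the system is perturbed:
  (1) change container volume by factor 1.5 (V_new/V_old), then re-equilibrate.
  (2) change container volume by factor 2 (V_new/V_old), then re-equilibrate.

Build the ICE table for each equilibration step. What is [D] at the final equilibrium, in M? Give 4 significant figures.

[D]_eq = 0.008555 M

Q₀ = 4800 vs Keq = 1.1540e-06 ⇒ Q>K, reverse
Step 1:
                  G         D
  Initial   0.02359     4.838
  Change      1.609    -4.826
  Equil       1.632   0.01235
  solve Keq expr → x = -1.609; check Q = 1.1540e-06
Then change container volume by factor 1.5 (V_new/V_old).
Step 2:
                  G         D
  Initial     1.088  0.008233
  Change  -8.5083e-04  0.002552
  Equil       1.087   0.01079
  solve Keq expr → x = 8.5083e-04; check Q = 1.1540e-06
Then change container volume by factor 2 (V_new/V_old).
Step 3:
                  G         D
  Initial    0.5436  0.005393
  Change  -0.001054  0.003162
  Equil      0.5426  0.008555
  solve Keq expr → x = 0.001054; check Q = 1.1540e-06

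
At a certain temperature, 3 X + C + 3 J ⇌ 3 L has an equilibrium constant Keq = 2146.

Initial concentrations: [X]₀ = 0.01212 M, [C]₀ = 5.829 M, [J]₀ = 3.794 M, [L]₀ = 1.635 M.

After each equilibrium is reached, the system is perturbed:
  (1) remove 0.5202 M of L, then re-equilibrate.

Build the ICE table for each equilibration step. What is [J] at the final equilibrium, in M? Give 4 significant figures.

[J]_eq = 3.795 M

Q₀ = 7712 vs Keq = 2146 ⇒ Q>K, reverse
Step 1:
                    X           C           J           L
  init        0.01212       5.829       3.794       1.635
  Δ          0.006339    0.002113    0.006339   -0.006339
  eq          0.01846       5.831         3.8       1.629
  solve Keq expr → x = -0.002113; check Q = 2146
Then remove 0.5202 M of L.
Step 2:
                    X           C           J           L
  init        0.01846       5.831         3.8       1.108
  Δ         -0.005809   -0.001936   -0.005809    0.005809
  eq          0.01265       5.829       3.795       1.114
  solve Keq expr → x = 0.001936; check Q = 2146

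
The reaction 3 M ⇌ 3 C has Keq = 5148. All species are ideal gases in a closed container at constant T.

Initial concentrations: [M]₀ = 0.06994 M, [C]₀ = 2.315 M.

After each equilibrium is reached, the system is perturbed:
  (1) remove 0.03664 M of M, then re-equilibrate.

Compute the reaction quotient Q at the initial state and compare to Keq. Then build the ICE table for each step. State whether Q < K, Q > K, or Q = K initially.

Q₀ = 3.6264e+04; Q > K (proceeds reverse)

Q₀ = 3.6264e+04 vs Keq = 5148 ⇒ Q>K, reverse
Step 1:
                    M           C
  Initial     0.06994       2.315
  Change      0.06062    -0.06062
  Equil        0.1306       2.254
  solve Keq expr → x = -0.02021; check Q = 5148
Then remove 0.03664 M of M.
Step 2:
                    M           C
  Initial     0.09392       2.254
  Change      0.03463    -0.03463
  Equil        0.1286        2.22
  solve Keq expr → x = -0.01154; check Q = 5148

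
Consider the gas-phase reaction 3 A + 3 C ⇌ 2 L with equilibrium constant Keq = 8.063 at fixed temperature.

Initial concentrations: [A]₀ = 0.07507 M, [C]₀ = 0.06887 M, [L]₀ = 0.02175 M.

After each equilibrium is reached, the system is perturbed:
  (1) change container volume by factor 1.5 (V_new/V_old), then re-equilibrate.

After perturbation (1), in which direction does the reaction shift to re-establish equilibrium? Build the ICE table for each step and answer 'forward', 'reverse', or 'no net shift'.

Direction: reverse

Q₀ = 3423 vs Keq = 8.063 ⇒ Q>K, reverse
Step 1:
                    A           C           L
  init        0.07507     0.06887     0.02175
  Δ           0.02833     0.02833    -0.01889
  eq           0.1034      0.0972    0.002861
  solve Keq expr → x = -0.009444; check Q = 8.063
Then change container volume by factor 1.5 (V_new/V_old).
Step 2:
                    A           C           L
  init        0.06894      0.0648    0.001908
  Δ          0.001502    0.001502   -0.001001
  eq          0.07044      0.0663  9.0628e-04
  solve Keq expr → x = -5.0064e-04; check Q = 8.063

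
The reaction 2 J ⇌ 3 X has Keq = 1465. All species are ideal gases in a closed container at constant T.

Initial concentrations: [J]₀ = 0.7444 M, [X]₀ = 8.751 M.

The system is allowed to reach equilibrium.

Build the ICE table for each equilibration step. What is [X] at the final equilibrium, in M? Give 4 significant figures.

[X]_eq = 8.838 M

Q₀ = 1209 vs Keq = 1465 ⇒ Q<K, forward
Step 1:
                   J          X
  I           0.7444      8.751
  C         -0.05795    0.08693
  E           0.6864      8.838
  solve Keq expr → x = 0.02898; check Q = 1465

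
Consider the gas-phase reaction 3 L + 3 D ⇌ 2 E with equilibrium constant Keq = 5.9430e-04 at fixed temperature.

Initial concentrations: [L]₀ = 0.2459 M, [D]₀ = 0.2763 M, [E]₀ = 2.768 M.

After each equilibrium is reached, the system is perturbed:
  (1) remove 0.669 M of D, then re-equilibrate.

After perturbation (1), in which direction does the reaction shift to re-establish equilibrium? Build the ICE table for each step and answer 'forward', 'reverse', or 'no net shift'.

Q₀ = 2.4429e+04 vs Keq = 5.9430e-04 ⇒ Q>K, reverse
Step 1:
                  L         D         E
  init       0.2459    0.2763     2.768
  Δ           2.946     2.946    -1.964
  eq          3.192     3.222    0.8041
  solve Keq expr → x = -0.982; check Q = 5.9430e-04
Then remove 0.669 M of D.
Step 2:
                  L         D         E
  init        3.192     2.553    0.8041
  Δ          0.1815    0.1815    -0.121
  eq          3.373     2.735    0.6831
  solve Keq expr → x = -0.0605; check Q = 5.9430e-04

Direction: reverse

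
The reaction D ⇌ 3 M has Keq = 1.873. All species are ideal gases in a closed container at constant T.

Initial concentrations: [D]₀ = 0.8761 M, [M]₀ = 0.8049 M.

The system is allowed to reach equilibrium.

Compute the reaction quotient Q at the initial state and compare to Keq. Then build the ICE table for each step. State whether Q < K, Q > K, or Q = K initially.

Q₀ = 0.5952; Q < K (proceeds forward)

Q₀ = 0.5952 vs Keq = 1.873 ⇒ Q<K, forward
Step 1:
                   D          M
  Initial     0.8761     0.8049
  Change      -0.108      0.324
  Equil       0.7681      1.129
  solve Keq expr → x = 0.108; check Q = 1.873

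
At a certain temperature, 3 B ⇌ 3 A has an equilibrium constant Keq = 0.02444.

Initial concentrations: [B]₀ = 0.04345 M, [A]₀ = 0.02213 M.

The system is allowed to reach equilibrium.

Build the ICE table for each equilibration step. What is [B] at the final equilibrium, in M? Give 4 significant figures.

Q₀ = 0.1321 vs Keq = 0.02444 ⇒ Q>K, reverse
Step 1:
                   B          A
  I          0.04345    0.02213
  C         0.007379  -0.007379
  E          0.05083    0.01475
  solve Keq expr → x = -0.00246; check Q = 0.02444

[B]_eq = 0.05083 M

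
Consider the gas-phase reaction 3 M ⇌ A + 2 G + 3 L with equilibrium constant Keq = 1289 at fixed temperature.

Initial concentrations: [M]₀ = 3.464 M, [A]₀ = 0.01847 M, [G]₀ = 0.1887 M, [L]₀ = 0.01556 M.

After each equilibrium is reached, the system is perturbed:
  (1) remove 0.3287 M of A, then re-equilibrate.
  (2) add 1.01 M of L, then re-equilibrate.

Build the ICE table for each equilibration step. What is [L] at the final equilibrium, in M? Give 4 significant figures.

Q₀ = 5.9608e-11 vs Keq = 1289 ⇒ Q<K, forward
Step 1:
                    M           A           G           L
  Initial       3.464     0.01847      0.1887     0.01556
  Change       -2.995      0.9985       1.997       2.995
  Equil        0.4686       1.017       2.186       3.011
  solve Keq expr → x = 0.9985; check Q = 1289
Then remove 0.3287 M of A.
Step 2:
                    M           A           G           L
  Initial      0.4686      0.6882       2.186       3.011
  Change     -0.04436     0.01479     0.02958     0.04436
  Equil        0.4242       0.703       2.215       3.055
  solve Keq expr → x = 0.01479; check Q = 1289
Then add 1.01 M of L.
Step 3:
                    M           A           G           L
  Initial      0.4242       0.703       2.215       4.065
  Change       0.1049    -0.03498    -0.06996     -0.1049
  Equil        0.5292      0.6681       2.145        3.96
  solve Keq expr → x = -0.03498; check Q = 1289

[L]_eq = 3.96 M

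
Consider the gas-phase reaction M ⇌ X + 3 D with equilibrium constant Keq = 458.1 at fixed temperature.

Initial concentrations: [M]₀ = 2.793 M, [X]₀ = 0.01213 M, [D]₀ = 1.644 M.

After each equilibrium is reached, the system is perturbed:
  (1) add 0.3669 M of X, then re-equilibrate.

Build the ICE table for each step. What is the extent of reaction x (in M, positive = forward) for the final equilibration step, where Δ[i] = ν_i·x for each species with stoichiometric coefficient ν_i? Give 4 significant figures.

x = -0.07168 M

Q₀ = 0.0193 vs Keq = 458.1 ⇒ Q<K, forward
Step 1:
                   M          X          D
  init         2.793    0.01213      1.644
  Δ           -1.683      1.683       5.05
  eq            1.11      1.695      6.694
  solve Keq expr → x = 1.683; check Q = 458.1
Then add 0.3669 M of X.
Step 2:
                   M          X          D
  init          1.11      2.062      6.694
  Δ          0.07168   -0.07168     -0.215
  eq           1.181      1.991      6.479
  solve Keq expr → x = -0.07168; check Q = 458.1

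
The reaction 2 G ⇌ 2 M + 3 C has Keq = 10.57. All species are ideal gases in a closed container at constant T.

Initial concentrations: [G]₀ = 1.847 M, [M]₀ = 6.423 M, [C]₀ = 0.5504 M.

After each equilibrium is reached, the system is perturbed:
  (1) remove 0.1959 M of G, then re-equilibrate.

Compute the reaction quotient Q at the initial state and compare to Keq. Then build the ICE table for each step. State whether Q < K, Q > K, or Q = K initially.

Q₀ = 2.016; Q < K (proceeds forward)

Q₀ = 2.016 vs Keq = 10.57 ⇒ Q<K, forward
Step 1:
                    G           M           C
  I             1.847       6.423      0.5504
  C            -0.209       0.209      0.3135
  E             1.638       6.632      0.8639
  solve Keq expr → x = 0.1045; check Q = 10.57
Then remove 0.1959 M of G.
Step 2:
                    G           M           C
  I             1.442       6.632      0.8639
  C           0.03613    -0.03613    -0.05419
  E             1.478       6.596      0.8097
  solve Keq expr → x = -0.01806; check Q = 10.57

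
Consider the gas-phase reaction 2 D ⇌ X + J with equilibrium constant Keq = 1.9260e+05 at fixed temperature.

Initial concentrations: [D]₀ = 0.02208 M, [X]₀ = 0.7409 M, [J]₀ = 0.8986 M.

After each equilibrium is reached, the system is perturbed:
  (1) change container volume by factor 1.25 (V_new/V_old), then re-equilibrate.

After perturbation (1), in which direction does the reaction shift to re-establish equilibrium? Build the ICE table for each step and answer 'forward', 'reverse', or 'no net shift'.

Q₀ = 1366 vs Keq = 1.9260e+05 ⇒ Q<K, forward
Step 1:
                   D          X          J
  Initial    0.02208     0.7409     0.8986
  Change     -0.0202     0.0101     0.0101
  Equil     0.001882      0.751     0.9087
  solve Keq expr → x = 0.0101; check Q = 1.9260e+05
Then change container volume by factor 1.25 (V_new/V_old).
Step 2:
                   D          X          J
  Initial   0.001506     0.6008      0.727
  Change           0          0          0
  Equil     0.001506     0.6008      0.727
  solve Keq expr → x = 0; check Q = 1.9260e+05

Direction: no net shift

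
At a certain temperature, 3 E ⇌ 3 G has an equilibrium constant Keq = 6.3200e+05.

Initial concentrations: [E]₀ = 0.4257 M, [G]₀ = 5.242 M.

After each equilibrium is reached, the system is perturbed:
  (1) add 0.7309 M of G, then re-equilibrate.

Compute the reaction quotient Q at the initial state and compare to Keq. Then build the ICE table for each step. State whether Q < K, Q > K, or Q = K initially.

Q₀ = 1867 vs Keq = 6.3200e+05 ⇒ Q<K, forward
Step 1:
                   E          G
  init        0.4257      5.242
  Δ          -0.3604     0.3604
  eq         0.06528      5.602
  solve Keq expr → x = 0.1201; check Q = 6.3200e+05
Then add 0.7309 M of G.
Step 2:
                   E          G
  init       0.06528      6.333
  Δ         0.008419  -0.008419
  eq          0.0737      6.325
  solve Keq expr → x = -0.002806; check Q = 6.3200e+05

Q₀ = 1867; Q < K (proceeds forward)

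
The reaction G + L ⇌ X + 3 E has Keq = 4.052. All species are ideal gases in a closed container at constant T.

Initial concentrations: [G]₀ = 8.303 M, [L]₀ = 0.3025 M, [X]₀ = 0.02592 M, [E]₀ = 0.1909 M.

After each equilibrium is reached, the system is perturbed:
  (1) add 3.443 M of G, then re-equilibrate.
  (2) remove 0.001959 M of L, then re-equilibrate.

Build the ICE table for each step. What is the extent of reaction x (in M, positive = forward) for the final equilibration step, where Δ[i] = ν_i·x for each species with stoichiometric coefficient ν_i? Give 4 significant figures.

x = -0.001784 M

Q₀ = 7.1795e-05 vs Keq = 4.052 ⇒ Q<K, forward
Step 1:
                    G           L           X           E
  Initial       8.303      0.3025     0.02592      0.1909
  Change      -0.2908     -0.2908      0.2908      0.8723
  Equil         8.012     0.01172      0.3167       1.063
  solve Keq expr → x = 0.2908; check Q = 4.052
Then add 3.443 M of G.
Step 2:
                    G           L           X           E
  Initial       11.46     0.01172      0.3167       1.063
  Change    -0.003211   -0.003211    0.003211    0.009634
  Equil         11.45    0.008513      0.3199       1.073
  solve Keq expr → x = 0.003211; check Q = 4.052
Then remove 0.001959 M of L.
Step 3:
                    G           L           X           E
  Initial       11.45    0.006554      0.3199       1.073
  Change     0.001784    0.001784   -0.001784   -0.005352
  Equil         11.45    0.008339      0.3181       1.068
  solve Keq expr → x = -0.001784; check Q = 4.052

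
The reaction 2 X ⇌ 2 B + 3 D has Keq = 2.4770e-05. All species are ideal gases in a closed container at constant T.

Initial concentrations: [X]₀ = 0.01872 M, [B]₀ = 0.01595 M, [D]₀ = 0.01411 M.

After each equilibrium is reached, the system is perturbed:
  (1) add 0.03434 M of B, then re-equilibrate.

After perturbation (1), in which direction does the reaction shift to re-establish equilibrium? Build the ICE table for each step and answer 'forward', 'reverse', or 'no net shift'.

Direction: reverse

Q₀ = 2.0393e-06 vs Keq = 2.4770e-05 ⇒ Q<K, forward
Step 1:
                    X           B           D
  I           0.01872     0.01595     0.01411
  C         -0.005114    0.005114    0.007672
  E           0.01361     0.02106     0.02178
  solve Keq expr → x = 0.002557; check Q = 2.4770e-05
Then add 0.03434 M of B.
Step 2:
                    X           B           D
  I           0.01361      0.0554     0.02178
  C          0.004678   -0.004678   -0.007018
  E           0.01828     0.05073     0.01476
  solve Keq expr → x = -0.002339; check Q = 2.4770e-05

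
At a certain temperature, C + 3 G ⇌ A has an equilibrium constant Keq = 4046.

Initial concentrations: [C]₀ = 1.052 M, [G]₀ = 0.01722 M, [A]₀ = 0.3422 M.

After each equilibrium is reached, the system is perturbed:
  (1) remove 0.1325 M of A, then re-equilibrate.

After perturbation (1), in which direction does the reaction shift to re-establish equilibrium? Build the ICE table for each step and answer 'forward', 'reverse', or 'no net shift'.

Direction: forward

Q₀ = 6.3704e+04 vs Keq = 4046 ⇒ Q>K, reverse
Step 1:
                   C          G          A
  Initial      1.052    0.01722     0.3422
  Change    0.008488    0.02547  -0.008488
  Equil         1.06    0.04269     0.3337
  solve Keq expr → x = -0.008488; check Q = 4046
Then remove 0.1325 M of A.
Step 2:
                   C          G          A
  Initial       1.06    0.04269     0.2012
  Change   -0.002157  -0.006471   0.002157
  Equil        1.058    0.03621     0.2034
  solve Keq expr → x = 0.002157; check Q = 4046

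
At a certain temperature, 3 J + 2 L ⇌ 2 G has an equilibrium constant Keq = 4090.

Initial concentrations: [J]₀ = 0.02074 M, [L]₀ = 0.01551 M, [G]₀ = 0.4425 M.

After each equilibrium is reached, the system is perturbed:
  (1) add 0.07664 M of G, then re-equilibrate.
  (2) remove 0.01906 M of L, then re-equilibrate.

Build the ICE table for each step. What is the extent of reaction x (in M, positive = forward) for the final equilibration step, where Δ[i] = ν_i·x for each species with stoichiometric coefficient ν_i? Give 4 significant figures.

Q₀ = 9.1238e+07 vs Keq = 4090 ⇒ Q>K, reverse
Step 1:
                  J         L         G
  I         0.02074   0.01551    0.4425
  C          0.1261   0.08408  -0.08408
  E          0.1469   0.09959    0.3584
  solve Keq expr → x = -0.04204; check Q = 4090
Then add 0.07664 M of G.
Step 2:
                  J         L         G
  I          0.1469   0.09959    0.4351
  C         0.01085  0.007232 -0.007232
  E          0.1577    0.1068    0.4278
  solve Keq expr → x = -0.003616; check Q = 4090
Then remove 0.01906 M of L.
Step 3:
                  J         L         G
  I          0.1577   0.08776    0.4278
  C         0.01088  0.007252 -0.007252
  E          0.1686   0.09501    0.4206
  solve Keq expr → x = -0.003626; check Q = 4090

x = -0.003626 M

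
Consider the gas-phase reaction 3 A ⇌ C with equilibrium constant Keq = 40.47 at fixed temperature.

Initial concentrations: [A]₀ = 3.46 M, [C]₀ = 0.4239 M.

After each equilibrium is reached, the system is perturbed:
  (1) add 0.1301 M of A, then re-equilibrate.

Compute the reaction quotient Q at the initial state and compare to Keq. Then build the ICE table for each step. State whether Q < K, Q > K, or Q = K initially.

Q₀ = 0.01023 vs Keq = 40.47 ⇒ Q<K, forward
Step 1:
                  A         C
  init         3.46    0.4239
  Δ          -3.129     1.043
  eq         0.3309     1.467
  solve Keq expr → x = 1.043; check Q = 40.47
Then add 0.1301 M of A.
Step 2:
                  A         C
  init        0.461     1.467
  Δ         -0.1269   0.04232
  eq         0.3341     1.509
  solve Keq expr → x = 0.04232; check Q = 40.47

Q₀ = 0.01023; Q < K (proceeds forward)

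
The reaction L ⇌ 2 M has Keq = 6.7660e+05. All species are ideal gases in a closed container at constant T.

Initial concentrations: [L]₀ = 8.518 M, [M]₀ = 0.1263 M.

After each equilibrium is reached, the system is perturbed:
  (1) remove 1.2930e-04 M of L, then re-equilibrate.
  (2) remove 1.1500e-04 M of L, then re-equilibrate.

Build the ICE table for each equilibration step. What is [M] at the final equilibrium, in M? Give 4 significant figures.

[M]_eq = 17.16 M

Q₀ = 0.001873 vs Keq = 6.7660e+05 ⇒ Q<K, forward
Step 1:
                    L           M
  Initial       8.518      0.1263
  Change       -8.518       17.04
  Equil    4.3529e-04       17.16
  solve Keq expr → x = 8.518; check Q = 6.7660e+05
Then remove 1.2930e-04 M of L.
Step 2:
                    L           M
  Initial  3.0599e-04       17.16
  Change   1.2929e-04 -2.5857e-04
  Equil    4.3527e-04       17.16
  solve Keq expr → x = -1.2929e-04; check Q = 6.7660e+05
Then remove 1.1500e-04 M of L.
Step 3:
                    L           M
  Initial  3.2027e-04       17.16
  Change   1.1499e-04 -2.2998e-04
  Equil    4.3526e-04       17.16
  solve Keq expr → x = -1.1499e-04; check Q = 6.7660e+05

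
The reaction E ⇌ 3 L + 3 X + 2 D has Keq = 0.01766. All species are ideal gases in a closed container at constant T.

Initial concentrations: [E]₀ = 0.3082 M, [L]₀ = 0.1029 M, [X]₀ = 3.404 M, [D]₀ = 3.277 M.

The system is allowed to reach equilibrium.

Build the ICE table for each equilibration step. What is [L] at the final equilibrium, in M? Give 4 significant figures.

Q₀ = 1.497 vs Keq = 0.01766 ⇒ Q>K, reverse
Step 1:
                    E           L           X           D
  Initial      0.3082      0.1029       3.404       3.277
  Change        0.026    -0.07801    -0.07801    -0.05201
  Equil        0.3342     0.02489       3.326       3.225
  solve Keq expr → x = -0.026; check Q = 0.01766

[L]_eq = 0.02489 M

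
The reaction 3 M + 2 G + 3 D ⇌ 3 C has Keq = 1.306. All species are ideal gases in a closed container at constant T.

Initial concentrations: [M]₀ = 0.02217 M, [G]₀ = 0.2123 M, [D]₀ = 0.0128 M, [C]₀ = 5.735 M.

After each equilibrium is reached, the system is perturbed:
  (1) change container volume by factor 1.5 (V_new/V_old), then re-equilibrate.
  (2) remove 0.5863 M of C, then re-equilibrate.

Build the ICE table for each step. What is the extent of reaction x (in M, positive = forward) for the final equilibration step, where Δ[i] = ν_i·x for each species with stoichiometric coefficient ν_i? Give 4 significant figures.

Q₀ = 1.8314e+14 vs Keq = 1.306 ⇒ Q>K, reverse
Step 1:
                   M          G          D          C
  init       0.02217     0.2123     0.0128      5.735
  Δ            1.715      1.143      1.715     -1.715
  eq           1.737      1.356      1.728       4.02
  solve Keq expr → x = -0.5717; check Q = 1.306
Then change container volume by factor 1.5 (V_new/V_old).
Step 2:
                   M          G          D          C
  init         1.158     0.9038      1.152       2.68
  Δ           0.2828     0.1885     0.2828    -0.2828
  eq           1.441      1.092      1.435      2.397
  solve Keq expr → x = -0.09426; check Q = 1.306
Then remove 0.5863 M of C.
Step 3:
                   M          G          D          C
  init         1.441      1.092      1.435      1.811
  Δ          -0.1165   -0.07766    -0.1165     0.1165
  eq           1.325      1.015      1.318      1.927
  solve Keq expr → x = 0.03883; check Q = 1.306

x = 0.03883 M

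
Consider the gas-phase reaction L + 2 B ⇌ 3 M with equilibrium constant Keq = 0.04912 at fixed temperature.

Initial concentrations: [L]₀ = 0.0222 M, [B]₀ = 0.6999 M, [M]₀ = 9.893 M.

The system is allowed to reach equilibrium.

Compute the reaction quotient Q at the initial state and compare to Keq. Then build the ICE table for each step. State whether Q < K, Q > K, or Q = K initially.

Q₀ = 8.9035e+04 vs Keq = 0.04912 ⇒ Q>K, reverse
Step 1:
                   L          B          M
  init        0.0222     0.6999      9.893
  Δ            2.724      5.448     -8.172
  eq           2.746      6.148      1.721
  solve Keq expr → x = -2.724; check Q = 0.04912

Q₀ = 8.9035e+04; Q > K (proceeds reverse)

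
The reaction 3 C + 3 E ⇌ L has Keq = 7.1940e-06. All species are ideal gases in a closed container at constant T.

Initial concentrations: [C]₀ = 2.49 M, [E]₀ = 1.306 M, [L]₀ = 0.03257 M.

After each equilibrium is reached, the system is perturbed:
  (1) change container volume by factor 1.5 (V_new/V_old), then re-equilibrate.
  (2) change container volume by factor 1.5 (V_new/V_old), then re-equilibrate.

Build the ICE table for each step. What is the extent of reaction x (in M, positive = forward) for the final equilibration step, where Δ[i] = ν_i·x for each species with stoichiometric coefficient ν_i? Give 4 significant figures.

Q₀ = 9.4709e-04 vs Keq = 7.1940e-06 ⇒ Q>K, reverse
Step 1:
                   C          E          L
  Initial       2.49      1.306    0.03257
  Change     0.09668    0.09668   -0.03223
  Equil        2.587      1.403 3.4362e-04
  solve Keq expr → x = -0.03223; check Q = 7.1940e-06
Then change container volume by factor 1.5 (V_new/V_old).
Step 2:
                   C          E          L
  Initial      1.724     0.9351 2.2908e-04
  Change  5.9646e-04 5.9646e-04 -1.9882e-04
  Equil        1.725     0.9357 3.0256e-05
  solve Keq expr → x = -1.9882e-04; check Q = 7.1940e-06
Then change container volume by factor 1.5 (V_new/V_old).
Step 3:
                   C          E          L
  Initial       1.15     0.6238 2.0170e-05
  Change  5.2540e-05 5.2540e-05 -1.7513e-05
  Equil         1.15     0.6239 2.6572e-06
  solve Keq expr → x = -1.7513e-05; check Q = 7.1940e-06

x = -1.7513e-05 M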